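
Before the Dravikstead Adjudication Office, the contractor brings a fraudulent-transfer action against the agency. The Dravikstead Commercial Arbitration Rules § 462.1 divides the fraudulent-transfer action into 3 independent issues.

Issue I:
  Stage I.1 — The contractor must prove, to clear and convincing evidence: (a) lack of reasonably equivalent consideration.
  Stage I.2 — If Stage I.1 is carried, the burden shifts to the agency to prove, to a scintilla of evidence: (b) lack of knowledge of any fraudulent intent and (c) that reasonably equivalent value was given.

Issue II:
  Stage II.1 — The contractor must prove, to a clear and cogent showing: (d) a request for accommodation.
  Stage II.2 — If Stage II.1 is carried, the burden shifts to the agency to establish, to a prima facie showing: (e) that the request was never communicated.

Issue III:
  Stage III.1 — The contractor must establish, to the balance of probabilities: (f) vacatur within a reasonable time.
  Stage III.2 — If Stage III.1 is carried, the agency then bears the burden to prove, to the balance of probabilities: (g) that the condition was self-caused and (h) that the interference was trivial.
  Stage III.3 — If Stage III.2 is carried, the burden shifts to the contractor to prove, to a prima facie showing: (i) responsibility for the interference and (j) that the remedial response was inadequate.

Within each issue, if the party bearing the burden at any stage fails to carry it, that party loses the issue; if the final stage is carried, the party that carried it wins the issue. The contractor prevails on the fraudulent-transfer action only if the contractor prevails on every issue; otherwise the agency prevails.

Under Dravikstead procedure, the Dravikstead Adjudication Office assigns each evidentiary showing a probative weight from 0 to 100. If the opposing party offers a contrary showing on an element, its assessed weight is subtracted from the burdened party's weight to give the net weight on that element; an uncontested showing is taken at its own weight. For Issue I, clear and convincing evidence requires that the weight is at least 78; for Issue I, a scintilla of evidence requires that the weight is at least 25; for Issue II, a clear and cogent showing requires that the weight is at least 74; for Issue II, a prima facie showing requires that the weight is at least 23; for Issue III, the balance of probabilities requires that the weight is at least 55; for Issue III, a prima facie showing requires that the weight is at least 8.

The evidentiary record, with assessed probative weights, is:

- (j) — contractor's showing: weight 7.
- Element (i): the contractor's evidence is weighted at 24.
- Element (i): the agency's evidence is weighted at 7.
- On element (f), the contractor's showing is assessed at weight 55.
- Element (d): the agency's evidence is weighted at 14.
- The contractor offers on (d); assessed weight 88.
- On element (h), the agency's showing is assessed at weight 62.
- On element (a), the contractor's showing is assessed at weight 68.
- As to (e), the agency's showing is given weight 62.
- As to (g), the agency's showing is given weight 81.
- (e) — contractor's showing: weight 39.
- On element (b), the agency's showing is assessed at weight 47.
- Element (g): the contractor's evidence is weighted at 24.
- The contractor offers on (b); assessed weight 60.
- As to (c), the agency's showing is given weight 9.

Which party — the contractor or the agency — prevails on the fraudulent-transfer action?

— Issue I —
Stage I.1 (contractor, clear and convincing evidence, weight is at least 78): (a) 68 < 78 — fails.
  The contractor does not carry Stage I.1.
The agency prevails on this issue.
— Issue II —
Stage II.1 (contractor, a clear and cogent showing, weight is at least 74): (d) net 88−14=74 ≥ 74 — meets.
  The contractor carries Stage II.1; the agency now bears the burden.
Stage II.2 (agency, a prima facie showing, weight is at least 23): (e) net 62−39=23 ≥ 23 — meets.
  The agency carries the last stage.
With every stage satisfied, the agency prevails on this issue.
— Issue III —
Stage III.1 — burden on contractor; standard: the balance of probabilities (weight is at least 55).
    (f): 55 ≥ 55 [met]
  Stage III.1 carried; the burden shifts to the agency.
Stage III.2 — burden on agency; standard: the balance of probabilities (weight is at least 55).
    (g): 81 − 24 = 57 ≥ 55 [met]
    (h): 62 ≥ 55 [met]
  Stage III.2 carried; the burden shifts to the contractor.
Stage III.3 — burden on contractor; standard: a prima facie showing (weight is at least 8).
    (i): 24 − 7 = 17 ≥ 8 [met]
    (j): 7 < 8 [not met]
  Not every element is met, so the contractor fails to carry Stage III.3.
So the agency prevails on this issue.
Per-issue: Issue I → agency; Issue II → agency; Issue III → agency. The contractor must prevail on every issue; overall, the agency prevails.

agency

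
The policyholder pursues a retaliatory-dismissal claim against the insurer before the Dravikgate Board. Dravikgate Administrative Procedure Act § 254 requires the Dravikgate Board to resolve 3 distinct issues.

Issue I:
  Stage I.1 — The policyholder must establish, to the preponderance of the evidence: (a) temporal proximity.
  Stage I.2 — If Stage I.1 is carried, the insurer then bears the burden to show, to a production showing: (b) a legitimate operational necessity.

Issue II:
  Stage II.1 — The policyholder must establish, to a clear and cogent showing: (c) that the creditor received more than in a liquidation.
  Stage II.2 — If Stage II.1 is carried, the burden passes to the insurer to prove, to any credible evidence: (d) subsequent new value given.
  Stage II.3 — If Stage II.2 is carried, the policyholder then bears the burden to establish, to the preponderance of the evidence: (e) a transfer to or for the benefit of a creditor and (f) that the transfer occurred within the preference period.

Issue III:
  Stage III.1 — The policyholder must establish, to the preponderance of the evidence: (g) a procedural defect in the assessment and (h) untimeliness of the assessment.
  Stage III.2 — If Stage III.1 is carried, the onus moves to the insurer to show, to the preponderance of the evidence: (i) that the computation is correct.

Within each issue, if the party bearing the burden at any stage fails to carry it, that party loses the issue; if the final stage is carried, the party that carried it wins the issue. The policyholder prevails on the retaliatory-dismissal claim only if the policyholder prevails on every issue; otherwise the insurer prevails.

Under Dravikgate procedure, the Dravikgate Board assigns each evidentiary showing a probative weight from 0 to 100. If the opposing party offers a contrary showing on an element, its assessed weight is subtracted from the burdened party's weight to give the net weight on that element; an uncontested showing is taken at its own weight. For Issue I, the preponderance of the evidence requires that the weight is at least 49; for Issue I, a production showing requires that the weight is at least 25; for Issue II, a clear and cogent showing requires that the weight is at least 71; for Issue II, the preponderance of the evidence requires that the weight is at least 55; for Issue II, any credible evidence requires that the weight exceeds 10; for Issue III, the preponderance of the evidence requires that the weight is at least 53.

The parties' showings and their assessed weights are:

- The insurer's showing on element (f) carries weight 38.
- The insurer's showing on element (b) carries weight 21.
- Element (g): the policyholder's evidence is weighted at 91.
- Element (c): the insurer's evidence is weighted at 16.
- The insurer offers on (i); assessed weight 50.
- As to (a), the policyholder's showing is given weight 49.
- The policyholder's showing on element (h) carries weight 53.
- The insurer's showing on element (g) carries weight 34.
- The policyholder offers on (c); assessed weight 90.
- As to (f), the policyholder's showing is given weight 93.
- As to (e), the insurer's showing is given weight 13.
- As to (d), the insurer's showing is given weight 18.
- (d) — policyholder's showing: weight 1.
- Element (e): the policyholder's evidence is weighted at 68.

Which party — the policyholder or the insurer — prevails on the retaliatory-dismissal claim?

policyholder

— Issue I —
Stage I.1 (policyholder, the preponderance of the evidence, weight is at least 49): (a) 49 ≥ 49 — meets.
  Stage I.1 carried; the burden shifts to the insurer.
Stage I.2 (insurer, a production showing, weight is at least 25): (b) 21 < 25 — fails.
  Not every element is met, so the insurer fails to carry Stage I.2.
The policyholder prevails on this issue.
— Issue II —
Stage II.1 — burden on policyholder; standard: a clear and cogent showing (weight is at least 71).
    (c): 90 − 16 = 74 ≥ 71 [met]
  All elements met. The burden passes to the insurer.
Stage II.2 — burden on insurer; standard: any credible evidence (weight exceeds 10).
    (d): 18 − 1 = 17 > 10 [met]
  Stage II.2 carried; the burden shifts to the policyholder.
Stage II.3 — burden on policyholder; standard: the preponderance of the evidence (weight is at least 55).
    (e): 68 − 13 = 55 ≥ 55 [met]
    (f): 93 − 38 = 55 ≥ 55 [met]
  Stage II.3 carried; the final stage is satisfied.
Every stage carried; the policyholder prevails on this issue.
— Issue III —
Stage III.1 — burden on policyholder; standard: the preponderance of the evidence (weight is at least 53).
    (g): 91 − 34 = 57 ≥ 53 [met]
    (h): 53 ≥ 53 [met]
  Stage III.1 carried; the burden shifts to the insurer.
Stage III.2 — burden on insurer; standard: the preponderance of the evidence (weight is at least 53).
    (i): 50 < 53 [not met]
  Stage III.2 not carried; the insurer fails its burden.
The analysis ends at Stage III.2; the policyholder prevails on this issue.
Per-issue: Issue I → policyholder; Issue II → policyholder; Issue III → policyholder. The policyholder must prevail on every issue; overall, the policyholder prevails.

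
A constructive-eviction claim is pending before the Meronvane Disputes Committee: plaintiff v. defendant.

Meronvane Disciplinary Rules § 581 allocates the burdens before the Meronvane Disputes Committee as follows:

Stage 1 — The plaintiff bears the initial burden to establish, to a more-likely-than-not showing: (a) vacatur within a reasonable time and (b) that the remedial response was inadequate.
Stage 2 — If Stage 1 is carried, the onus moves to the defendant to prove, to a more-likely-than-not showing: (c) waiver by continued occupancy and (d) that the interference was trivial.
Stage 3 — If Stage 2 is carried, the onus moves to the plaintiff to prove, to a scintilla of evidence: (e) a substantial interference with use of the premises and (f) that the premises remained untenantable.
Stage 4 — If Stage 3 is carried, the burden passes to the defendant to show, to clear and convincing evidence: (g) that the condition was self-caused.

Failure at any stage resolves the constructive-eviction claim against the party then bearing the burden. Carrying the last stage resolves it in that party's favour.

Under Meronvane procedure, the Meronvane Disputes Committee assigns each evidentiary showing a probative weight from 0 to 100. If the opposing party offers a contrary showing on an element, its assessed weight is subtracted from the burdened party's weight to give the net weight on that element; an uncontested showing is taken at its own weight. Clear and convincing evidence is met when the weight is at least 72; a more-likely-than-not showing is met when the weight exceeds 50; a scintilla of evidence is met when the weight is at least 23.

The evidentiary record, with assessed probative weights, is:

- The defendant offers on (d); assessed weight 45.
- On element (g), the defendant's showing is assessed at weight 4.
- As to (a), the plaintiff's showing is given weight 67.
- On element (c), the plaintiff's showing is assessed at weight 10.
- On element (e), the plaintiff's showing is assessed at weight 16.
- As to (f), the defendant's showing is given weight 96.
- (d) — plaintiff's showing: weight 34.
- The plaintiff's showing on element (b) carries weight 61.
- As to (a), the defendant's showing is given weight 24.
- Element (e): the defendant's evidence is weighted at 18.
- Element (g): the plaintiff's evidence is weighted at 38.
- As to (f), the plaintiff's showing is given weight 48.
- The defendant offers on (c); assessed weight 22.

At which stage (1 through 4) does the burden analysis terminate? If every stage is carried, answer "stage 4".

stage 1

Stage 1 — burden on plaintiff; standard: a more-likely-than-not showing (weight exceeds 50).
    (a): 67 − 24 = 43 ≤ 50 [not met]
    (b): 61 > 50 [met]
  The plaintiff does not carry Stage 1.
So the defendant prevails.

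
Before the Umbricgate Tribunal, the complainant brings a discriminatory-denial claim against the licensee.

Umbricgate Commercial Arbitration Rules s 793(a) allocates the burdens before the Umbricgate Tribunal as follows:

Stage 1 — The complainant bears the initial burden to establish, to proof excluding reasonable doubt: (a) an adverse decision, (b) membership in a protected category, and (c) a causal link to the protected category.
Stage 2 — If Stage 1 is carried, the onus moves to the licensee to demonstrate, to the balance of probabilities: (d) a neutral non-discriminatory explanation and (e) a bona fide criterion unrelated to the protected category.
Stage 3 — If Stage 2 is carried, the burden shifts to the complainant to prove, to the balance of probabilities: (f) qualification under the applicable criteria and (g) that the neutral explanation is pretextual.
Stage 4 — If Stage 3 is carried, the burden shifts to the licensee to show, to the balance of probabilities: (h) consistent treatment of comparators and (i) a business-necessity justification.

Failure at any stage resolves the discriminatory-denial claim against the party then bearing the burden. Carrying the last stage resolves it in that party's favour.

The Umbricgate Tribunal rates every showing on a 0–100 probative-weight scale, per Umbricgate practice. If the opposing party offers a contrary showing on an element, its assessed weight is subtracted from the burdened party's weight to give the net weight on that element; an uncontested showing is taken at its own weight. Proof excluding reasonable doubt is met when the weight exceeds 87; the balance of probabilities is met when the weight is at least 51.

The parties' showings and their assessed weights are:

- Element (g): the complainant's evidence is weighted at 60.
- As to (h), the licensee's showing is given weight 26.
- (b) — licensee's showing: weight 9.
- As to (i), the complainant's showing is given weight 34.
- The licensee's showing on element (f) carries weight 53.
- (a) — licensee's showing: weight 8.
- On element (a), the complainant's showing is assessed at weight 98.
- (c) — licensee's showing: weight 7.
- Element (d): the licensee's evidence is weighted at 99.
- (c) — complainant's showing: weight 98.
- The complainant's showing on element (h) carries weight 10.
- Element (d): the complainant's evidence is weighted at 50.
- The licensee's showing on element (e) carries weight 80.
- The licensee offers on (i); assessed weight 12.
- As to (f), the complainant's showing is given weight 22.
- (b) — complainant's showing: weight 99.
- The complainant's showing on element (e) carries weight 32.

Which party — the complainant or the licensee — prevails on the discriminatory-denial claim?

Stage 1 (complainant, proof excluding reasonable doubt, weight exceeds 87): (a) net 98−8=90 > 87 — meets; (b) net 99−9=90 > 87 — meets; (c) net 98−7=91 > 87 — meets.
  The complainant carries Stage 1; the licensee now bears the burden.
Stage 2 (licensee, the balance of probabilities, weight is at least 51): (d) net 99−50=49 < 51 — fails; (e) net 80−32=48 < 51 — fails.
  The licensee does not carry Stage 2.
The analysis ends at Stage 2; the complainant prevails.

complainant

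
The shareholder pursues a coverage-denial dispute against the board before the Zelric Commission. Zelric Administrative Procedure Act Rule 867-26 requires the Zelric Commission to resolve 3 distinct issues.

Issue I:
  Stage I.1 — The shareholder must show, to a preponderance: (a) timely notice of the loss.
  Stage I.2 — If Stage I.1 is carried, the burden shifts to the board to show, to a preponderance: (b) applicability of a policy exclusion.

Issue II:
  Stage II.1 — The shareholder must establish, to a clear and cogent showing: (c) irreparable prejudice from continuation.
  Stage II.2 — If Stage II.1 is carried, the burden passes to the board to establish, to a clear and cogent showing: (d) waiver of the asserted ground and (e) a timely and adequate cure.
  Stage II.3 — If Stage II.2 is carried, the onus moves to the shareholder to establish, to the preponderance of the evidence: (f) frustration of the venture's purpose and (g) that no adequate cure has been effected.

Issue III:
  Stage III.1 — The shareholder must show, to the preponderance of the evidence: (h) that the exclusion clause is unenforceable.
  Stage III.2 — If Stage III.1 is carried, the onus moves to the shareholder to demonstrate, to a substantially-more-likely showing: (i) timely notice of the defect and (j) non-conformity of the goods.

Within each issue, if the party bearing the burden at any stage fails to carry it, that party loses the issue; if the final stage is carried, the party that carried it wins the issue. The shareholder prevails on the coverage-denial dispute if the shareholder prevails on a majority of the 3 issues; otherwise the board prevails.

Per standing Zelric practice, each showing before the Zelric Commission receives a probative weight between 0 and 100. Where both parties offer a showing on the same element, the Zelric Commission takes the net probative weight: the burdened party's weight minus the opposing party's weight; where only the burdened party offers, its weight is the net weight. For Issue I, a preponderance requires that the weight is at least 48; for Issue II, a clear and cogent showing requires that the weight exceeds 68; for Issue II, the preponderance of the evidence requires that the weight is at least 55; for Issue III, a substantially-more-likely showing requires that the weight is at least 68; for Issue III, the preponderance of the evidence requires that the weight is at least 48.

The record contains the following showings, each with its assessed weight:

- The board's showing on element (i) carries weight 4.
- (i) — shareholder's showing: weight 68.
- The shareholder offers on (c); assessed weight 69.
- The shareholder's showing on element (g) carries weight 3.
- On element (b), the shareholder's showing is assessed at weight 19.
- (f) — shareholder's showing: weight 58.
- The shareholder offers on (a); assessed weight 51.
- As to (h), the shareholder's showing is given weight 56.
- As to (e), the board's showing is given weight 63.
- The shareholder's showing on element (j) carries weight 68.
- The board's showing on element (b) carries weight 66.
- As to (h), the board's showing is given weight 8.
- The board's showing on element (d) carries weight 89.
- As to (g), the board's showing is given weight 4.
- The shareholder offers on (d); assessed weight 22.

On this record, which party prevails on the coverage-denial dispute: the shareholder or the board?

— Issue I —
Stage I.1 (shareholder, a preponderance, weight is at least 48): (a) 51 ≥ 48 — meets.
  Stage I.1 carried; the burden shifts to the board.
Stage I.2 (board, a preponderance, weight is at least 48): (b) net 66−19=47 < 48 — fails.
  Stage I.2 not carried; the board fails its burden.
The analysis ends at Stage I.2; the shareholder prevails on this issue.
— Issue II —
Stage II.1 — burden on shareholder; standard: a clear and cogent showing (weight exceeds 68).
    (c): 69 > 68 [met]
  Stage II.1 carried; the burden shifts to the board.
Stage II.2 — burden on board; standard: a clear and cogent showing (weight exceeds 68).
    (d): 89 − 22 = 67 ≤ 68 [not met]
    (e): 63 ≤ 68 [not met]
  Not every element is met, so the board fails to carry Stage II.2.
The analysis ends at Stage II.2; the shareholder prevails on this issue.
— Issue III —
Stage III.1 — burden on shareholder; standard: the preponderance of the evidence (weight is at least 48).
    (h): 56 − 8 = 48 ≥ 48 [met]
  Stage III.1 carried; the burden remains with the shareholder.
Stage III.2 — burden on shareholder; standard: a substantially-more-likely showing (weight is at least 68).
    (i): 68 − 4 = 64 < 68 [not met]
    (j): 68 ≥ 68 [met]
  Not every element is met, so the shareholder fails to carry Stage III.2.
The analysis ends at Stage III.2; the board prevails on this issue.
Per-issue: Issue I → shareholder; Issue II → shareholder; Issue III → board. The shareholder must prevail on a majority of issues; overall, the shareholder prevails.

shareholder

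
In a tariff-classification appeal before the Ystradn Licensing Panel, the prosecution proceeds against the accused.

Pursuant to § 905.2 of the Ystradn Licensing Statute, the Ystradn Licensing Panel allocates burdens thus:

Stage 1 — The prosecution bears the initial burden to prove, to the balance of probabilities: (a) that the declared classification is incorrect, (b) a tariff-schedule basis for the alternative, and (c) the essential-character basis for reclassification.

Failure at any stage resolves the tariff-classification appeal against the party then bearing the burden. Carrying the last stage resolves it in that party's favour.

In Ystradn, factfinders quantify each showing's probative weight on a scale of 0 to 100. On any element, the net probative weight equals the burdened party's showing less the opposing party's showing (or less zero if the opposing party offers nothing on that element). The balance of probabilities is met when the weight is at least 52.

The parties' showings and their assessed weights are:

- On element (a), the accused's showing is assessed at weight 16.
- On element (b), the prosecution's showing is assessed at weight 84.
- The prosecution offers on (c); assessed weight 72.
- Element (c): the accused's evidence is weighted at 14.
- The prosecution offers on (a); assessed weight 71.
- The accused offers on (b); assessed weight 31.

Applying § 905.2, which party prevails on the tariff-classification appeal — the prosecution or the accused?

Stage 1 — burden on prosecution; standard: the balance of probabilities (weight is at least 52).
    (a): 71 − 16 = 55 ≥ 52 [met]
    (b): 84 − 31 = 53 ≥ 52 [met]
    (c): 72 − 14 = 58 ≥ 52 [met]
  The prosecution carries the last stage.
Every stage carried; the prosecution prevails.

prosecution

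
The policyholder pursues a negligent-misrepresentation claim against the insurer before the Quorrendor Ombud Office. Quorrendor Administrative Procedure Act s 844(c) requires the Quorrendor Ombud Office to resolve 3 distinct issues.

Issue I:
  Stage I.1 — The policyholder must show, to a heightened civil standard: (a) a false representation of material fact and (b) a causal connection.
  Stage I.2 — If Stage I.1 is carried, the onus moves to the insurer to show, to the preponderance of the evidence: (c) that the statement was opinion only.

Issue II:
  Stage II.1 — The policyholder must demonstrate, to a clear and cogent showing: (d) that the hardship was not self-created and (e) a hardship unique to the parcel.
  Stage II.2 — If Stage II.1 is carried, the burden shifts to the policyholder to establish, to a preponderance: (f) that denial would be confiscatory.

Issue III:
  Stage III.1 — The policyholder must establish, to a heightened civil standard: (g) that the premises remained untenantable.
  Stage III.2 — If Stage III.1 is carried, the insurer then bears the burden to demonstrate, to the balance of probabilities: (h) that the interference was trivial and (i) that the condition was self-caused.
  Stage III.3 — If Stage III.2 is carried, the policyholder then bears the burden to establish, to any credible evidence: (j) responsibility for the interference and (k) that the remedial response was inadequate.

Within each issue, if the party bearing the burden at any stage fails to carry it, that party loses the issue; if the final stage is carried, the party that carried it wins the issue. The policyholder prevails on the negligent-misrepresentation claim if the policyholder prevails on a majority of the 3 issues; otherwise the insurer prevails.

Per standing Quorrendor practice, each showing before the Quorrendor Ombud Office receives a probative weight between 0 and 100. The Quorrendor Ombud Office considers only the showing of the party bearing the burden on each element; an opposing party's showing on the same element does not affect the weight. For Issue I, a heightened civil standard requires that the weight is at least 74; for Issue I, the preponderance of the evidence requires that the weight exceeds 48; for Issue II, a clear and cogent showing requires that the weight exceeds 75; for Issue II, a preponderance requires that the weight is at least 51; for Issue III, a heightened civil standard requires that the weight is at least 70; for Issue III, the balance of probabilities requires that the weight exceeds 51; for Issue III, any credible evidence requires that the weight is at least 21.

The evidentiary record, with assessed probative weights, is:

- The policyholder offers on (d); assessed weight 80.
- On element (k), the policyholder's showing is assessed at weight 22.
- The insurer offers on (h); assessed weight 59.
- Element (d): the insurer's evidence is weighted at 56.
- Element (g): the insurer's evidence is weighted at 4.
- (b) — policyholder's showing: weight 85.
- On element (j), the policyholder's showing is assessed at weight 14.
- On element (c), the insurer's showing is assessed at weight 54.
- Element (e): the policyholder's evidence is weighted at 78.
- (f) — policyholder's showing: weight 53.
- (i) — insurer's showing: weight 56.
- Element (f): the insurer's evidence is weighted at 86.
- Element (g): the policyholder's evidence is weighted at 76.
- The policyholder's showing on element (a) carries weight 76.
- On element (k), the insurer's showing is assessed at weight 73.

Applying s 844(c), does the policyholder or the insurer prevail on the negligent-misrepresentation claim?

insurer

— Issue I —
Stage I.1 — burden on policyholder; standard: a heightened civil standard (weight is at least 74).
    (a): 76 ≥ 74 [met]
    (b): 85 ≥ 74 [met]
  Stage I.1 is satisfied; the onus moves to the insurer.
Stage I.2 — burden on insurer; standard: the preponderance of the evidence (weight exceeds 48).
    (c): 54 > 48 [met]
  All elements met at the final stage.
Every stage carried; the insurer prevails on this issue.
— Issue II —
At Stage II.1 the policyholder must meet a clear and cogent showing (weight exceeds 75): on (d) the weight is 80 (the insurer's 56 is given no effect), which does exceed 75, so (d) meets the standard; on (e) the weight is 78, > 75, so (e) meets the standard.
  Stage II.1 is satisfied; the policyholder continues to bear the burden.
At Stage II.2 the policyholder must meet a preponderance (weight is at least 51): on (f) the weight is 53 (the insurer's 86 is given no effect), which does reach 51, so (f) meets the standard.
  Stage II.2 carried; the final stage is satisfied.
Every stage carried; the policyholder prevails on this issue.
— Issue III —
Stage III.1 — burden on policyholder; standard: a heightened civil standard (weight is at least 70).
    (g): 76 (insurer's 4 disregarded) ≥ 70 [met]
  Stage III.1 carried; the burden shifts to the insurer.
Stage III.2 — burden on insurer; standard: the balance of probabilities (weight exceeds 51).
    (h): 59 > 51 [met]
    (i): 56 > 51 [met]
  Stage III.2 carried; the burden shifts to the policyholder.
Stage III.3 — burden on policyholder; standard: any credible evidence (weight is at least 21).
    (j): 14 < 21 [not met]
    (k): 22 (insurer's 73 disregarded) ≥ 21 [met]
  Stage III.3 not carried; the policyholder fails its burden.
The analysis ends at Stage III.3; the insurer prevails on this issue.
Per-issue: Issue I → insurer; Issue II → policyholder; Issue III → insurer. The policyholder must prevail on a majority of issues; overall, the insurer prevails.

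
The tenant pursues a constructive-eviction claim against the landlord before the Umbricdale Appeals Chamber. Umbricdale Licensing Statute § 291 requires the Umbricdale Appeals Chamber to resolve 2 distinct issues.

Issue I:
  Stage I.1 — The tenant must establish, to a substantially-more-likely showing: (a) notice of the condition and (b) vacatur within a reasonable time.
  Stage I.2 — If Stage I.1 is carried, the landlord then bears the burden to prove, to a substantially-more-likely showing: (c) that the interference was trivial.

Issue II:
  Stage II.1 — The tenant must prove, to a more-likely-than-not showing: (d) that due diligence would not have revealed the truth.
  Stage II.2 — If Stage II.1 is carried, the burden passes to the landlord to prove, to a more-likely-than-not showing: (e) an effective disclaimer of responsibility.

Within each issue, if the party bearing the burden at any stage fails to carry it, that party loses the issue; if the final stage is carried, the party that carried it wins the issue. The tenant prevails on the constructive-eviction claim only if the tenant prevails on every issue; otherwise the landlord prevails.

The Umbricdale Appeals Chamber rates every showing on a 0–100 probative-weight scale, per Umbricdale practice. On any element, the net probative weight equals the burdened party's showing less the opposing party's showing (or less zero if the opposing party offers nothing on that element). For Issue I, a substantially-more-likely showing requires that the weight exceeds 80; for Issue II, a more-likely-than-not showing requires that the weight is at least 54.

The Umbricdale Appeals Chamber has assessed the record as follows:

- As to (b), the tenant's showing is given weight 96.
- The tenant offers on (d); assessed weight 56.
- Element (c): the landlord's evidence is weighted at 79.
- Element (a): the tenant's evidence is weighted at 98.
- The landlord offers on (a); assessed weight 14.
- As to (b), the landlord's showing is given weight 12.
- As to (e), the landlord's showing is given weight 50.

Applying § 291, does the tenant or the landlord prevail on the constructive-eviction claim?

tenant

— Issue I —
Stage I.1 (tenant, a substantially-more-likely showing, weight exceeds 80): (a) net 98−14=84 > 80 — meets; (b) net 96−12=84 > 80 — meets.
  Stage I.1 carried; the burden shifts to the landlord.
Stage I.2 (landlord, a substantially-more-likely showing, weight exceeds 80): (c) 79 ≤ 80 — fails.
  Not every element is met, so the landlord fails to carry Stage I.2.
The analysis ends at Stage I.2; the tenant prevails on this issue.
— Issue II —
Stage II.1 — burden on tenant; standard: a more-likely-than-not showing (weight is at least 54).
    (d): 56 ≥ 54 [met]
  Stage II.1 is satisfied; the onus moves to the landlord.
Stage II.2 — burden on landlord; standard: a more-likely-than-not showing (weight is at least 54).
    (e): 50 < 54 [not met]
  The landlord does not carry Stage II.2.
The tenant prevails on this issue.
Per-issue: Issue I → tenant; Issue II → tenant. The tenant must prevail on every issue; overall, the tenant prevails.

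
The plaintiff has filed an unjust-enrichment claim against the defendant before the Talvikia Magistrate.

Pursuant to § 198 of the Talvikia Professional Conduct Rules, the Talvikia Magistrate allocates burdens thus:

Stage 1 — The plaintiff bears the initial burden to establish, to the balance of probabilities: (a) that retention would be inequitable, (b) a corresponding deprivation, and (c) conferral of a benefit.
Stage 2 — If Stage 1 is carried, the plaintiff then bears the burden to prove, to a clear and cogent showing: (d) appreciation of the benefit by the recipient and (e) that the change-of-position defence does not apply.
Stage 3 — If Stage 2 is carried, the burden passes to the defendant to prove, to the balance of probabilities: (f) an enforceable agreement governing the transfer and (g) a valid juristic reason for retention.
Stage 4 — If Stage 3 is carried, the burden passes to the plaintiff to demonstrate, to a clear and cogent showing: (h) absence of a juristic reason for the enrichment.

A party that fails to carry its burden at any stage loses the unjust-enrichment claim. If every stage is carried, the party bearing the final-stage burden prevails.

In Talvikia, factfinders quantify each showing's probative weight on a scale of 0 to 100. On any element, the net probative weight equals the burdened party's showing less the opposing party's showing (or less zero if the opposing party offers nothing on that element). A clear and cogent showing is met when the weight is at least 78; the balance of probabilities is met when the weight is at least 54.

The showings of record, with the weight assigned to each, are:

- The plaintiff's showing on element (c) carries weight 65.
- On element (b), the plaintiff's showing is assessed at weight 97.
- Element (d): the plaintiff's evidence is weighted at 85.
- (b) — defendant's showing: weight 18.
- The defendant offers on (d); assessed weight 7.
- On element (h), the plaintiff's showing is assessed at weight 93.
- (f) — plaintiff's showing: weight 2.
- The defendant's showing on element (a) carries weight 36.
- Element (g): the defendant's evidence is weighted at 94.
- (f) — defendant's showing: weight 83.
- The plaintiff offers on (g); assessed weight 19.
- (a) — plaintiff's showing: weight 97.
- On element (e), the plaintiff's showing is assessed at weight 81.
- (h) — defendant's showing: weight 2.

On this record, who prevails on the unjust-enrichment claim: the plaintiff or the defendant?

Stage 1 (plaintiff, the balance of probabilities, weight is at least 54): (a) net 97−36=61 ≥ 54 — meets; (b) net 97−18=79 ≥ 54 — meets; (c) 65 ≥ 54 — meets.
  Stage 1 carried; the burden remains with the plaintiff.
Stage 2 (plaintiff, a clear and cogent showing, weight is at least 78): (d) net 85−7=78 ≥ 78 — meets; (e) 81 ≥ 78 — meets.
  The plaintiff carries Stage 2; the defendant now bears the burden.
Stage 3 (defendant, the balance of probabilities, weight is at least 54): (f) net 83−2=81 ≥ 54 — meets; (g) net 94−19=75 ≥ 54 — meets.
  Stage 3 is satisfied; the onus moves to the plaintiff.
Stage 4 (plaintiff, a clear and cogent showing, weight is at least 78): (h) net 93−2=91 ≥ 78 — meets.
  Stage 4 carried; the final stage is satisfied.
All stages carried — the plaintiff prevails.

plaintiff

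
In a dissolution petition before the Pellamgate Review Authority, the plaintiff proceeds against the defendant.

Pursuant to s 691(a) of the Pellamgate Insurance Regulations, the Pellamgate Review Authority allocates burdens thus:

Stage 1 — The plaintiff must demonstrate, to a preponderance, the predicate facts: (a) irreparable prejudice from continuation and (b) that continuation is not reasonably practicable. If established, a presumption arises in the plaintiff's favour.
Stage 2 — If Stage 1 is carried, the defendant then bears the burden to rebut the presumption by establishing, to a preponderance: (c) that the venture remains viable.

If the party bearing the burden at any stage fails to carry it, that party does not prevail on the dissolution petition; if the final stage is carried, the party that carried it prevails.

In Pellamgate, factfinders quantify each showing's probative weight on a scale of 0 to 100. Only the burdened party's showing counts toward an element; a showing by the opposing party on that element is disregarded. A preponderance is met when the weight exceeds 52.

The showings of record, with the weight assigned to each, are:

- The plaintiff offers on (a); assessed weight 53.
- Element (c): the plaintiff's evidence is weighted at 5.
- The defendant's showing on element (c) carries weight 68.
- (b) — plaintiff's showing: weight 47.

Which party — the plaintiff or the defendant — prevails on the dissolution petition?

Stage 1 (plaintiff, a preponderance, weight exceeds 52): (a) 53 > 52 — meets; (b) 47 ≤ 52 — fails.
  Stage 1 not carried; the plaintiff fails its burden.
The defendant prevails.

defendant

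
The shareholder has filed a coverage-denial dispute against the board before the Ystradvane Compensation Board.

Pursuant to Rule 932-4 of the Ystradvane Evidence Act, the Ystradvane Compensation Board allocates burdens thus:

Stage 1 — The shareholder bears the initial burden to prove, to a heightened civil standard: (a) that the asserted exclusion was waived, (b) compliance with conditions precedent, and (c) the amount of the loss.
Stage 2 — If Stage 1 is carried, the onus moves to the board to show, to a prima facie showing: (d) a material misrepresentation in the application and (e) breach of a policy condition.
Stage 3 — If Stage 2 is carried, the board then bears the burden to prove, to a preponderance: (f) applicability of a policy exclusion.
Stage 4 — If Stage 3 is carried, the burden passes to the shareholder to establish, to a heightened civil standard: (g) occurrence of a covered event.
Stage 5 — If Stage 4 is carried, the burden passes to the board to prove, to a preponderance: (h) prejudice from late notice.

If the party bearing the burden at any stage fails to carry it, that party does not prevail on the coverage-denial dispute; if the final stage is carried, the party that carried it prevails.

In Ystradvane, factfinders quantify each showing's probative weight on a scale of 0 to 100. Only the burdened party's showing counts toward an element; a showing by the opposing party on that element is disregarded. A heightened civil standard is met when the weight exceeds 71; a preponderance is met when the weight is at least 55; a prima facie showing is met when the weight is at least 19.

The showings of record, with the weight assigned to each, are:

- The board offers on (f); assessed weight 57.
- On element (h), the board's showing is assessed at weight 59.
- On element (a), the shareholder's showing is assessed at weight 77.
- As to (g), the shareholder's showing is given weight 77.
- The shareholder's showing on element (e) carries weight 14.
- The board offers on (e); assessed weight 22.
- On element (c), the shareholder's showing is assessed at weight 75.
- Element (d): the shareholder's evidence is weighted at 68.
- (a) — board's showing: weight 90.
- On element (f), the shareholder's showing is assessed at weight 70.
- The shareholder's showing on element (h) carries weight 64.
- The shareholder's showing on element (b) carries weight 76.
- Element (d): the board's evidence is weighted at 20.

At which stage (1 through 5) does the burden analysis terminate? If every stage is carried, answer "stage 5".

Stage 1 — burden on shareholder; standard: a heightened civil standard (weight exceeds 71).
    (a): 77 (board's 90 disregarded) > 71 [met]
    (b): 76 > 71 [met]
    (c): 75 > 71 [met]
  Stage 1 is satisfied; the onus moves to the board.
Stage 2 — burden on board; standard: a prima facie showing (weight is at least 19).
    (d): 20 (shareholder's 68 disregarded) ≥ 19 [met]
    (e): 22 (shareholder's 14 disregarded) ≥ 19 [met]
  All elements met. The board retains the burden for Stage 3.
Stage 3 — burden on board; standard: a preponderance (weight is at least 55).
    (f): 57 (shareholder's 70 disregarded) ≥ 55 [met]
  The board carries Stage 3; the shareholder now bears the burden.
Stage 4 — burden on shareholder; standard: a heightened civil standard (weight exceeds 71).
    (g): 77 > 71 [met]
  The shareholder carries Stage 4; the board now bears the burden.
Stage 5 — burden on board; standard: a preponderance (weight is at least 55).
    (h): 59 (shareholder's 64 disregarded) ≥ 55 [met]
  Stage 5 carried; the final stage is satisfied.
Every stage carried; the board prevails.

stage 5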